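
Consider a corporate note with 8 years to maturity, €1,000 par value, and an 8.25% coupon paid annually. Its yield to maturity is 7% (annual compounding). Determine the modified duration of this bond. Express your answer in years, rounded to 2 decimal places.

Periodic yield y = 0.07. First find Macaulay duration:
  t   CF        PV=CF/(1+0.07)^t    t·PV
  1        82.50        77.1028        77.1028
  2        82.50        72.0587       144.1174
  3        82.50        67.3446       202.0337
  4        82.50        62.9389       251.7554
  5        82.50        58.8214       294.1068
  6        82.50        54.9732       329.8394
  7        82.50        51.3769       359.6380
  8     1,082.50       630.0249     5,040.1988
  Σ                  1,074.6412     6,698.7924
P = 1,074.6412; Macaulay duration = 6,698.7924 / 1,074.6412 = 6.23352 years.
Modified duration = D_Mac / (1 + y) = 6.23352 / 1.07 = 5.82572 years.

5.83 years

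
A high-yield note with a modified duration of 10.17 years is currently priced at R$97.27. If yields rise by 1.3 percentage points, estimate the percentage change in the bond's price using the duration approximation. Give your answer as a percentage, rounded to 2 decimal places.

Duration approximation: ΔP/P ≈ -D_mod · Δy = -10.17 × (+0.013) = -0.132210.
As a percentage: -13.2210%.

-13.22%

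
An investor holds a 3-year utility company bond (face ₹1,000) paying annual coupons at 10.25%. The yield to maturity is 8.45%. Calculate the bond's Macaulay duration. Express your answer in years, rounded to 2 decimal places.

2.74 years

Periodic yield y = 0.0845. Discount each cash flow and weight by its year:
  t   CF        PV=CF/(1+0.0845)^t    t·PV
  1       102.50        94.5136        94.5136
  2       102.50        87.1495       174.2989
  3     1,102.50       864.3506     2,593.0517
  Σ                  1,046.0137     2,861.8643
Price P = Σ PV = 1,046.0137.
Macaulay duration = Σ(t·PV) / P = 2,861.8643 / 1,046.0137 = 2.73597 years.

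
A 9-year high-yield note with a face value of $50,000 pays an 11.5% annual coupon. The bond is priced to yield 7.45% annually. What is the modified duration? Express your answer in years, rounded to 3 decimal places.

5.944 years

Periodic yield y = 0.0745. First find Macaulay duration:
  t   CF        PV=CF/(1+0.0745)^t    t·PV
  1     5,750.00     5,351.3262     5,351.3262
  2     5,750.00     4,980.2943     9,960.5885
  3     5,750.00     4,634.9877    13,904.9631
  4     5,750.00     4,313.6228    17,254.4912
  5     5,750.00     4,014.5396    20,072.6980
  6     5,750.00     3,736.1932    22,417.1592
  7     5,750.00     3,477.1458    24,340.0208
  8     5,750.00     3,236.0594    25,888.4753
  9    55,750.00    29,200.2852   262,802.5668
  Σ                 62,944.4542   401,992.2891
P = 62,944.4542; Macaulay duration = 401,992.2891 / 62,944.4542 = 6.38646 years.
Modified duration = D_Mac / (1 + y) = 6.38646 / 1.0745 = 5.94366 years.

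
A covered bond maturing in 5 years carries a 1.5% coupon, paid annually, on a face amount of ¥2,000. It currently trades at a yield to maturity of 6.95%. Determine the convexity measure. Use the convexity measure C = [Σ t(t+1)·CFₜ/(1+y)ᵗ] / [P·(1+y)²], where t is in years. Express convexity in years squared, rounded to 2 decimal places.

With y = 0.0695:
  t   CF        PV=CF/(1+0.0695)^t    t·PV        t(t+1)·PV
  1        30.00        28.0505        28.0505          56.1010
  2        30.00        26.2277        52.4553         157.3660
  3        30.00        24.5233        73.5699         294.2796
  4        30.00        22.9297        91.7187         458.5937
  5     2,030.00     1,450.7484     7,253.7419      43,522.4513
  Σ                  1,552.4795     7,499.5364      44,488.7916
P = 1,552.4795.
Convexity = Σ t(t+1)·PV / [P·(1+y)²] = 44,488.7916 / (1,552.4795 × 1.143830) = 25.05320.

25.05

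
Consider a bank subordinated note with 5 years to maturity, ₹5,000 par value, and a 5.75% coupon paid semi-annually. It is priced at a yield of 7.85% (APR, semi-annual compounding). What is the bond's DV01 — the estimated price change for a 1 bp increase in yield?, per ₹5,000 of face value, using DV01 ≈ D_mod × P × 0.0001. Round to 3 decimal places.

₹1.929

Periodic yield y = 0.03925.
  t   CF        PV=CF/(1+0.03925)^t    t·PV
  1       143.75       138.3209       138.3209
  2       143.75       133.0969       266.1937
  3       143.75       128.0701       384.2103
  4       143.75       123.2332       492.9328
  5       143.75       118.5790       592.8949
  6       143.75       114.1005       684.6032
  7       143.75       109.7912       768.5386
  8       143.75       105.6447       845.1574
  9       143.75       101.6547       914.8925
  10    5,143.75     3,500.0925    35,000.9249
  Σ                  4,572.5837    40,088.6691
P = 4,572.5837; D_Mac = 8.76718 half-year periods = 4.38359 yrs; D_mod = 4.21803 yrs.
DV01 ≈ 4.21803 × 4,572.5837 × 0.0001 = 1.928731.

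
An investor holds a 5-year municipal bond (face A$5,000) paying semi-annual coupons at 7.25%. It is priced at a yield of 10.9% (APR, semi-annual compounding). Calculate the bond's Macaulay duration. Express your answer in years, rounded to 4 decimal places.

4.2159 years

Periodic yield y = 0.0545. Discount each cash flow and weight by its period:
  t   CF        PV=CF/(1+0.0545)^t    t·PV
  1       181.25       171.8824       171.8824
  2       181.25       162.9990       325.9979
  3       181.25       154.5746       463.7239
  4       181.25       146.5857       586.3429
  5       181.25       139.0097       695.0485
  6       181.25       131.8252       790.9513
  7       181.25       125.0121       875.0845
  8       181.25       118.5510       948.4083
  9       181.25       112.4239     1,011.8154
  10    5,181.25     3,047.6754    30,476.7538
  Σ                  4,310.5391    36,346.0089
Price P = Σ PV = 4,310.5391.
Macaulay duration = Σ(t·PV) / P = 36,346.0089 / 4,310.5391 = 8.43189 half-year periods.
In years: 8.43189 / 2 = 4.21595 years.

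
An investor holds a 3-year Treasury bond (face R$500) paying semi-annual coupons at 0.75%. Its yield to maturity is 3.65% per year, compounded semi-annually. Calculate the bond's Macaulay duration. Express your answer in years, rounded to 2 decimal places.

2.97 years

Periodic yield y = 0.01825. Discount each cash flow and weight by its period:
  t   CF        PV=CF/(1+0.01825)^t    t·PV
  1        1.875         1.8414         1.8414
  2        1.875         1.8084         3.6168
  3        1.875         1.7760         5.3279
  4        1.875         1.7441         6.9766
  5        1.875         1.7129         8.5644
  6      501.875       450.2659     2,701.5954
  Σ                    459.1487     2,727.9225
Price P = Σ PV = 459.1487.
Macaulay duration = Σ(t·PV) / P = 2,727.9225 / 459.1487 = 5.94126 half-year periods.
In years: 5.94126 / 2 = 2.97063 years.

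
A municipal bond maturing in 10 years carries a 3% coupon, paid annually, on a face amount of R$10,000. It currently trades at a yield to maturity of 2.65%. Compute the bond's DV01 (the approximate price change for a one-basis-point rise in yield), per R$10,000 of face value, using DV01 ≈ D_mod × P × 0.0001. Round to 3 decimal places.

Periodic yield y = 0.0265.
  t   CF        PV=CF/(1+0.0265)^t    t·PV
  1       300.00       292.2552       292.2552
  2       300.00       284.7104       569.4208
  3       300.00       277.3604       832.0811
  4       300.00       270.2001     1,080.8002
  5       300.00       263.2246     1,316.1230
  6       300.00       256.4292     1,538.5754
  7       300.00       249.8093     1,748.6650
  8       300.00       243.3602     1,946.8819
  9       300.00       237.0777     2,133.6991
  10   10,300.00     7,929.5344    79,295.3440
  Σ                 10,303.9615    90,753.8459
P = 10,303.9615; D_Mac = 8.80767 yrs; D_mod = 8.58029 yrs.
DV01 ≈ 8.58029 × 10,303.9615 × 0.0001 = 8.841096.

R$8.841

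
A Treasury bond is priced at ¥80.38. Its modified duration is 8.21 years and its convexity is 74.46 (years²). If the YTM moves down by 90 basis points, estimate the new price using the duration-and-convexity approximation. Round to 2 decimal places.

¥86.56

Duration effect: -D_mod·Δy = -8.21 × (-0.009) = +0.073890
Convexity effect: ½·C·(Δy)² = 0.5 × 74.46 × (-0.009)² = +0.00301563
ΔP/P ≈ +0.073890 + 0.00301563 = +0.07690563
New price ≈ 80.38 × (1 + 0.07690563) = 86.5616745394.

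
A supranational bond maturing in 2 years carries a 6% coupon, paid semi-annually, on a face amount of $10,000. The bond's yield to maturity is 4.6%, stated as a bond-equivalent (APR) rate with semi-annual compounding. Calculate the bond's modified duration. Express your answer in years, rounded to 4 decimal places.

Periodic yield y = 0.023. First find Macaulay duration:
  t   CF        PV=CF/(1+0.023)^t    t·PV
  1       300.00       293.2551       293.2551
  2       300.00       286.6619       573.3238
  3       300.00       280.2169       840.6508
  4    10,300.00     9,404.4779    37,617.9116
  Σ                 10,264.6119    39,325.1413
P = 10,264.6119; Macaulay duration = 39,325.1413 / 10,264.6119 = 3.83114 half-year periods = 1.91557 years.
Modified duration = D_Mac / (1 + y) = 1.91557 / 1.023 = 1.87250 years.

1.8725 years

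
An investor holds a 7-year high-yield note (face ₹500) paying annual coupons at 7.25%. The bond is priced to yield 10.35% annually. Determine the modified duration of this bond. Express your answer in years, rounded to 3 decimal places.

5.083 years

Periodic yield y = 0.1035. First find Macaulay duration:
  t   CF        PV=CF/(1+0.1035)^t    t·PV
  1        36.25        32.8500        32.8500
  2        36.25        29.7689        59.5379
  3        36.25        26.9768        80.9305
  4        36.25        24.4466        97.7864
  5        36.25        22.1537       110.7685
  6        36.25        20.0759       120.4551
  7       536.25       269.1293     1,883.9049
  Σ                    425.4012     2,386.2334
P = 425.4012; Macaulay duration = 2,386.2334 / 425.4012 = 5.60937 years.
Modified duration = D_Mac / (1 + y) = 5.60937 / 1.1035 = 5.08325 years.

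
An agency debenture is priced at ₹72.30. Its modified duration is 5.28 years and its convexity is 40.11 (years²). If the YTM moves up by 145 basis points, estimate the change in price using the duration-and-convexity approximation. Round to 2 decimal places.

-₹5.23

Duration effect: -D_mod·Δy = -5.28 × (+0.0145) = -0.076560
Convexity effect: ½·C·(Δy)² = 0.5 × 40.11 × (0.0145)² = +0.00421656375
ΔP/P ≈ -0.076560 + 0.00421656375 = -0.07234343625
ΔP ≈ 72.30 × (-0.07234343625) = -5.230430440875.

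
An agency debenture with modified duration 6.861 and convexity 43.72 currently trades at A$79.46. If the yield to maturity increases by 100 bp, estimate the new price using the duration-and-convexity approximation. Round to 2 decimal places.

A$74.18

Duration effect: -D_mod·Δy = -6.861 × (+0.01) = -0.068610
Convexity effect: ½·C·(Δy)² = 0.5 × 43.72 × (0.01)² = +0.0021860
ΔP/P ≈ -0.068610 + 0.0021860 = -0.066424
New price ≈ 79.46 × (1 - 0.066424) = 74.18194896.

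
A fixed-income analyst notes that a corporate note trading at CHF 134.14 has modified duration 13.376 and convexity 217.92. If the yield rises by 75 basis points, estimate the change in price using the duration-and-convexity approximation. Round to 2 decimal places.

Duration effect: -D_mod·Δy = -13.376 × (+0.0075) = -0.100320
Convexity effect: ½·C·(Δy)² = 0.5 × 217.92 × (0.0075)² = +0.0061290
ΔP/P ≈ -0.100320 + 0.0061290 = -0.094191
ΔP ≈ 134.14 × (-0.094191) = -12.63478074.

-CHF 12.63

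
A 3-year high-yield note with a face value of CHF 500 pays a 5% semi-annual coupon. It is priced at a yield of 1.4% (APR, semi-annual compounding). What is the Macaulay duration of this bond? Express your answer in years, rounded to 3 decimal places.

Periodic yield y = 0.007. Discount each cash flow and weight by its period:
  t   CF        PV=CF/(1+0.007)^t    t·PV
  1        12.50        12.4131        12.4131
  2        12.50        12.3268        24.6536
  3        12.50        12.2411        36.7234
  4        12.50        12.1560        48.6242
  5        12.50        12.0715        60.3577
  6       512.50       491.4927     2,948.9560
  Σ                    552.7013     3,131.7280
Price P = Σ PV = 552.7013.
Macaulay duration = Σ(t·PV) / P = 3,131.7280 / 552.7013 = 5.66622 half-year periods.
In years: 5.66622 / 2 = 2.83311 years.

2.833 years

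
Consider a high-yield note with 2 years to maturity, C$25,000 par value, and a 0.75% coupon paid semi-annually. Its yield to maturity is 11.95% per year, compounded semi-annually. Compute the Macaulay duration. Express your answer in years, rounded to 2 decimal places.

Periodic yield y = 0.05975. Discount each cash flow and weight by its period:
  t   CF        PV=CF/(1+0.05975)^t    t·PV
  1        93.75        88.4643        88.4643
  2        93.75        83.4765       166.9531
  3        93.75        78.7700       236.3101
  4    25,093.75    19,895.3629    79,581.4517
  Σ                 20,146.0738    80,073.1792
Price P = Σ PV = 20,146.0738.
Macaulay duration = Σ(t·PV) / P = 80,073.1792 / 20,146.0738 = 3.97463 half-year periods.
In years: 3.97463 / 2 = 1.98731 years.

1.99 years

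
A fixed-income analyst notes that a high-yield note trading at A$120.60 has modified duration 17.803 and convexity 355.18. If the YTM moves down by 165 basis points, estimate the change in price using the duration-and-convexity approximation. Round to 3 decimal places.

+A$41.257

Duration effect: -D_mod·Δy = -17.803 × (-0.0165) = +0.2937495
Convexity effect: ½·C·(Δy)² = 0.5 × 355.18 × (-0.0165)² = +0.0483488775
ΔP/P ≈ +0.2937495 + 0.0483488775 = +0.3420983775
ΔP ≈ 120.60 × (+0.3420983775) = +41.2570643265.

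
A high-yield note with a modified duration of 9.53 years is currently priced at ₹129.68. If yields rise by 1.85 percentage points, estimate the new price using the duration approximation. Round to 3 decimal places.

₹106.817

Duration approximation: ΔP/P ≈ -D_mod · Δy = -9.53 × (+0.0185) = -0.176305.
New price ≈ 129.68 × (1 - 0.176305) = 106.8167676.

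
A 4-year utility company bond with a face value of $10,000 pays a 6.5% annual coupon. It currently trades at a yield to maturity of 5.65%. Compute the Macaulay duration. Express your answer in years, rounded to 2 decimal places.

3.65 years

Periodic yield y = 0.0565. Discount each cash flow and weight by its year:
  t   CF        PV=CF/(1+0.0565)^t    t·PV
  1       650.00       615.2390       615.2390
  2       650.00       582.3370     1,164.6739
  3       650.00       551.1945     1,653.5834
  4    10,650.00     8,548.1395    34,192.5581
  Σ                 10,296.9100    37,626.0544
Price P = Σ PV = 10,296.9100.
Macaulay duration = Σ(t·PV) / P = 37,626.0544 / 10,296.9100 = 3.65411 years.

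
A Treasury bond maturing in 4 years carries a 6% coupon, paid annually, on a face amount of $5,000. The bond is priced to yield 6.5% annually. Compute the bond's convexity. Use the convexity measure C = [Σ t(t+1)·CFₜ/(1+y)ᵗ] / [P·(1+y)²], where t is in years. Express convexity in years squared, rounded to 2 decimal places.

15.70

With y = 0.065:
  t   CF        PV=CF/(1+0.065)^t    t·PV        t(t+1)·PV
  1       300.00       281.6901       281.6901         563.3803
  2       300.00       264.4978       528.9956       1,586.9867
  3       300.00       248.3547       745.0642       2,980.2567
  4     5,300.00     4,119.8124    16,479.2495      82,396.2476
  Σ                  4,914.3550    18,034.9994      87,526.8714
P = 4,914.3550.
Convexity = Σ t(t+1)·PV / [P·(1+y)²] = 87,526.8714 / (4,914.3550 × 1.134225) = 15.70275.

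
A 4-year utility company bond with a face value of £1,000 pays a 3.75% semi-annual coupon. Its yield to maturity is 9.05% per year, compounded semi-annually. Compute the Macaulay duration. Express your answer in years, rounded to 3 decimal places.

Periodic yield y = 0.04525. Discount each cash flow and weight by its period:
  t   CF        PV=CF/(1+0.04525)^t    t·PV
  1        18.75        17.9383        17.9383
  2        18.75        17.1617        34.3234
  3        18.75        16.4188        49.2563
  4        18.75        15.7080        62.8320
  5        18.75        15.0280        75.1399
  6        18.75        14.3774        86.2644
  7        18.75        13.7550        96.2849
  8     1,018.75       715.0003     5,720.0022
  Σ                    825.3874     6,142.0414
Price P = Σ PV = 825.3874.
Macaulay duration = Σ(t·PV) / P = 6,142.0414 / 825.3874 = 7.44140 half-year periods.
In years: 7.44140 / 2 = 3.72070 years.

3.721 years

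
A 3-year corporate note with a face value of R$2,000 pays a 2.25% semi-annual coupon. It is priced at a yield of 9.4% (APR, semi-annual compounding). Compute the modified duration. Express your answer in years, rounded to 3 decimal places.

Periodic yield y = 0.047. First find Macaulay duration:
  t   CF        PV=CF/(1+0.047)^t    t·PV
  1        22.50        21.4900        21.4900
  2        22.50        20.5253        41.0506
  3        22.50        19.6039        58.8117
  4        22.50        18.7239        74.8955
  5        22.50        17.8834        89.4168
  6     2,022.50     1,535.3537     9,212.1222
  Σ                  1,633.5801     9,497.7868
P = 1,633.5801; Macaulay duration = 9,497.7868 / 1,633.5801 = 5.81409 half-year periods = 2.90705 years.
Modified duration = D_Mac / (1 + y) = 2.90705 / 1.047 = 2.77655 years.

2.777 years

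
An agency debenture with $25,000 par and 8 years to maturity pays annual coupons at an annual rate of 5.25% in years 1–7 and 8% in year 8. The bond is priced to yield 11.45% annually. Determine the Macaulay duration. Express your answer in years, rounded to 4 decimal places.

Periodic yield y = 0.1145. Discount each cash flow and weight by its year:
  t   CF        PV=CF/(1+0.1145)^t    t·PV
  1     1,312.50     1,177.6581     1,177.6581
  2     1,312.50     1,056.6695     2,113.3390
  3     1,312.50       948.1108     2,844.3324
  4     1,312.50       850.7051     3,402.8203
  5     1,312.50       763.3065     3,816.5324
  6     1,312.50       684.8869     4,109.3215
  7     1,312.50       614.5239     4,301.6675
  8    27,000.00    11,342.8759    90,743.0074
  Σ                 17,438.7368   112,508.6787
Price P = Σ PV = 17,438.7368.
Macaulay duration = Σ(t·PV) / P = 112,508.6787 / 17,438.7368 = 6.45165 years.

6.4517 years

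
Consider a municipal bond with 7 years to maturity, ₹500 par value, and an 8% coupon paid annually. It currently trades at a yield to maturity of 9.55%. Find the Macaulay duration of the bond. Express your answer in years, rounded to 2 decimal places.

5.56 years

Periodic yield y = 0.0955. Discount each cash flow and weight by its year:
  t   CF        PV=CF/(1+0.0955)^t    t·PV
  1        40.00        36.5130        36.5130
  2        40.00        33.3300        66.6600
  3        40.00        30.4245        91.2734
  4        40.00        27.7722       111.0888
  5        40.00        25.3512       126.7559
  6        40.00        23.1412       138.8471
  7       540.00       285.1721     1,996.2049
  Σ                    461.7042     2,567.3432
Price P = Σ PV = 461.7042.
Macaulay duration = Σ(t·PV) / P = 2,567.3432 / 461.7042 = 5.56058 years.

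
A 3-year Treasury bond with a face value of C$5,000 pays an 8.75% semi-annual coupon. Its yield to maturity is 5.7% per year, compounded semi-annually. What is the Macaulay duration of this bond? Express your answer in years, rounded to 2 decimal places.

2.72 years

Periodic yield y = 0.0285. Discount each cash flow and weight by its period:
  t   CF        PV=CF/(1+0.0285)^t    t·PV
  1       218.75       212.6884       212.6884
  2       218.75       206.7947       413.5895
  3       218.75       201.0644       603.1932
  4       218.75       195.4928       781.9714
  5       218.75       190.0757       950.3785
  6     5,218.75     4,409.0063    26,454.0376
  Σ                  5,415.1223    29,415.8585
Price P = Σ PV = 5,415.1223.
Macaulay duration = Σ(t·PV) / P = 29,415.8585 / 5,415.1223 = 5.43217 half-year periods.
In years: 5.43217 / 2 = 2.71608 years.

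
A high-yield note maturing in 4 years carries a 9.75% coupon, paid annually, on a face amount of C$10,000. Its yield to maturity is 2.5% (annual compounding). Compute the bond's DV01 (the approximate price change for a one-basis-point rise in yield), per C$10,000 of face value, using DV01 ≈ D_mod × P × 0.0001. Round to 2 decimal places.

Periodic yield y = 0.025.
  t   CF        PV=CF/(1+0.025)^t    t·PV
  1       975.00       951.2195       951.2195
  2       975.00       928.0190     1,856.0381
  3       975.00       905.3844     2,716.1533
  4    10,975.00     9,942.8083    39,771.2333
  Σ                 12,727.4313    45,294.6442
P = 12,727.4313; D_Mac = 3.55882 yrs; D_mod = 3.47202 yrs.
DV01 ≈ 3.47202 × 12,727.4313 × 0.0001 = 4.418990.

C$4.42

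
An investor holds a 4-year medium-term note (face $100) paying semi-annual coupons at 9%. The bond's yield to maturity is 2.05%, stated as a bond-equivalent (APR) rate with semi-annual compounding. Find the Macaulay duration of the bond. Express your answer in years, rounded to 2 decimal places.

3.52 years

Periodic yield y = 0.01025. Discount each cash flow and weight by its period:
  t   CF        PV=CF/(1+0.01025)^t    t·PV
  1         4.50         4.4543         4.4543
  2         4.50         4.4091         8.8183
  3         4.50         4.3644        13.0932
  4         4.50         4.3201        17.2805
  5         4.50         4.2763        21.3815
  6         4.50         4.2329        25.3975
  7         4.50         4.1900        29.3298
  8       104.50        96.3131       770.5049
  Σ                    126.5603       890.2601
Price P = Σ PV = 126.5603.
Macaulay duration = Σ(t·PV) / P = 890.2601 / 126.5603 = 7.03427 half-year periods.
In years: 7.03427 / 2 = 3.51714 years.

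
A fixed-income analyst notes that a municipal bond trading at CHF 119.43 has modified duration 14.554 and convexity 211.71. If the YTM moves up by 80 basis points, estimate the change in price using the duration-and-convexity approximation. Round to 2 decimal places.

Duration effect: -D_mod·Δy = -14.554 × (+0.008) = -0.116432
Convexity effect: ½·C·(Δy)² = 0.5 × 211.71 × (0.008)² = +0.00677472
ΔP/P ≈ -0.116432 + 0.00677472 = -0.10965728
ΔP ≈ 119.43 × (-0.10965728) = -13.0963689504.

-CHF 13.10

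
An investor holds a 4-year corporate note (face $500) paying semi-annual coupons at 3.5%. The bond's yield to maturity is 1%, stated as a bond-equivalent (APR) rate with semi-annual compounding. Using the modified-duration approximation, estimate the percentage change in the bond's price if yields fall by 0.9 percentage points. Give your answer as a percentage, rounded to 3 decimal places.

+3.385%

Periodic yield y = 0.005. Modified duration first:
  t   CF        PV=CF/(1+0.005)^t    t·PV
  1         8.75         8.7065         8.7065
  2         8.75         8.6632        17.3263
  3         8.75         8.6201        25.8602
  4         8.75         8.5772        34.3087
  5         8.75         8.5345        42.6725
  6         8.75         8.4920        50.9522
  7         8.75         8.4498        59.1485
  8       508.75       488.8503     3,910.8028
  Σ                    548.8935     4,149.7775
P = 548.8935; D_Mac = 7.56026 half-year periods = 3.78013 yrs; D_mod = 3.78013/(1+0.005) = 3.76132 yrs.
ΔP/P ≈ -D_mod · Δy = -3.76132 × (-0.009) = +0.033852 = +3.3852%.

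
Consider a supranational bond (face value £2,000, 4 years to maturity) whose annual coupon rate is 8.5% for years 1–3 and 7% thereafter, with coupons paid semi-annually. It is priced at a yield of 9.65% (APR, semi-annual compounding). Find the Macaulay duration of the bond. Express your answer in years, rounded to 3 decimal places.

Periodic yield y = 0.04825. Discount each cash flow and weight by its period:
  t   CF        PV=CF/(1+0.04825)^t    t·PV
  1        85.00        81.0875        81.0875
  2        85.00        77.3551       154.7103
  3        85.00        73.7946       221.3837
  4        85.00        70.3979       281.5914
  5        85.00        67.1575       335.7875
  6        85.00        64.0663       384.3978
  7        70.00        50.3320       352.3238
  8     2,070.00     1,419.8791    11,359.0331
  Σ                  1,904.0700    13,170.3152
Price P = Σ PV = 1,904.0700.
Macaulay duration = Σ(t·PV) / P = 13,170.3152 / 1,904.0700 = 6.91693 half-year periods.
In years: 6.91693 / 2 = 3.45846 years.

3.458 years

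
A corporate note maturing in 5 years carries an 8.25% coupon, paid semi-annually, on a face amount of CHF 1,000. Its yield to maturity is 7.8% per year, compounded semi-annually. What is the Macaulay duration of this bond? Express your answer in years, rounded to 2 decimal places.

4.21 years

Periodic yield y = 0.039. Discount each cash flow and weight by its period:
  t   CF        PV=CF/(1+0.039)^t    t·PV
  1        41.25        39.7016        39.7016
  2        41.25        38.2114        76.4228
  3        41.25        36.7771       110.3313
  4        41.25        35.3966       141.5865
  5        41.25        34.0680       170.3398
  6        41.25        32.7892       196.7351
  7        41.25        31.5584       220.9089
  8        41.25        30.3738       242.9906
  9        41.25        29.2337       263.1034
  10    1,041.25       710.2309     7,102.3086
  Σ                  1,018.3407     8,564.4287
Price P = Σ PV = 1,018.3407.
Macaulay duration = Σ(t·PV) / P = 8,564.4287 / 1,018.3407 = 8.41018 half-year periods.
In years: 8.41018 / 2 = 4.20509 years.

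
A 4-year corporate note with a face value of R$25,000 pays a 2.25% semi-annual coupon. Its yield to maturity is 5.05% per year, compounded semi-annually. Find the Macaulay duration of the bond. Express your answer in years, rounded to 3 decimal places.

Periodic yield y = 0.02525. Discount each cash flow and weight by its period:
  t   CF        PV=CF/(1+0.02525)^t    t·PV
  1       281.25       274.3233       274.3233
  2       281.25       267.5673       535.1345
  3       281.25       260.9776       782.9327
  4       281.25       254.5502     1,018.2007
  5       281.25       248.2811     1,241.4054
  6       281.25       242.1664     1,452.9983
  7       281.25       236.2023     1,653.4160
  8    25,281.25    20,709.0568   165,672.4545
  Σ                 22,493.1249   172,630.8656
Price P = Σ PV = 22,493.1249.
Macaulay duration = Σ(t·PV) / P = 172,630.8656 / 22,493.1249 = 7.67483 half-year periods.
In years: 7.67483 / 2 = 3.83741 years.

3.837 years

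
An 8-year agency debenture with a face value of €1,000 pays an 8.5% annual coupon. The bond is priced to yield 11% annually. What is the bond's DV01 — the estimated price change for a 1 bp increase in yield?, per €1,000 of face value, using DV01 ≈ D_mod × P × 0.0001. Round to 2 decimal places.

Periodic yield y = 0.11.
  t   CF        PV=CF/(1+0.11)^t    t·PV
  1        85.00        76.5766        76.5766
  2        85.00        68.9879       137.9758
  3        85.00        62.1513       186.4538
  4        85.00        55.9921       223.9685
  5        85.00        50.4434       252.2168
  6        85.00        45.4445       272.6668
  7        85.00        40.9410       286.5868
  8     1,085.00       470.8102     3,766.4820
  Σ                    871.3469     5,202.9271
P = 871.3469; D_Mac = 5.97113 yrs; D_mod = 5.37940 yrs.
DV01 ≈ 5.37940 × 871.3469 × 0.0001 = 0.468732.

€0.47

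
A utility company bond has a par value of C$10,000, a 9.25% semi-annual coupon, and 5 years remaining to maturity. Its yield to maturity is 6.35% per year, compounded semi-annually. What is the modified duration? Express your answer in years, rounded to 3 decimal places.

4.043 years

Periodic yield y = 0.03175. First find Macaulay duration:
  t   CF        PV=CF/(1+0.03175)^t    t·PV
  1       462.50       448.2675       448.2675
  2       462.50       434.4730       868.9460
  3       462.50       421.1030     1,263.3089
  4       462.50       408.1444     1,632.5775
  5       462.50       395.5846     1,977.9229
  6       462.50       383.4113     2,300.4676
  7       462.50       371.6126     2,601.2880
  8       462.50       360.1770     2,881.4156
  9       462.50       349.0932     3,141.8392
  10   10,462.50     7,654.0394    76,540.3944
  Σ                 11,225.9059    93,656.4275
P = 11,225.9059; Macaulay duration = 93,656.4275 / 11,225.9059 = 8.34288 half-year periods = 4.17144 years.
Modified duration = D_Mac / (1 + y) = 4.17144 / 1.03175 = 4.04307 years.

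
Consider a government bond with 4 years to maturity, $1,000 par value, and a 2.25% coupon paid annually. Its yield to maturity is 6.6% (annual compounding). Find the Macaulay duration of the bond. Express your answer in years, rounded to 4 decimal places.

3.8573 years

Periodic yield y = 0.066. Discount each cash flow and weight by its year:
  t   CF        PV=CF/(1+0.066)^t    t·PV
  1        22.50        21.1069        21.1069
  2        22.50        19.8001        39.6003
  3        22.50        18.5742        55.7227
  4     1,022.50       791.8346     3,167.3386
  Σ                    851.3160     3,283.7685
Price P = Σ PV = 851.3160.
Macaulay duration = Σ(t·PV) / P = 3,283.7685 / 851.3160 = 3.85729 years.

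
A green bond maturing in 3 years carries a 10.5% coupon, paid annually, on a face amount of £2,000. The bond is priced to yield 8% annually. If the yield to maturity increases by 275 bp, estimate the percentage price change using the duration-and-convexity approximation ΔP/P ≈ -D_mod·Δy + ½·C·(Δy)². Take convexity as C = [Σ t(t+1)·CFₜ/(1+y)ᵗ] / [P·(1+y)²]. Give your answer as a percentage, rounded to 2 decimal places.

-6.62%

With y = 0.08:
  t   CF        PV=CF/(1+0.08)^t    t·PV        t(t+1)·PV
  1       210.00       194.4444       194.4444         388.8889
  2       210.00       180.0412       360.0823       1,080.2469
  3     2,210.00     1,754.3693     5,263.1078      21,052.4310
  Σ                  2,128.8548     5,817.6345      22,521.5668
P = 2,128.8548; D_Mac = 2.73275 yrs; D_mod = 2.53033 yrs; C = 9.06995.
Duration effect: -2.53033 × (+0.0275) = -0.069584
Convexity effect: 0.5 × 9.06995 × (0.0275)² = +0.0034296
ΔP/P ≈ -0.069584 + 0.0034296 = -0.066154 = -6.6154%.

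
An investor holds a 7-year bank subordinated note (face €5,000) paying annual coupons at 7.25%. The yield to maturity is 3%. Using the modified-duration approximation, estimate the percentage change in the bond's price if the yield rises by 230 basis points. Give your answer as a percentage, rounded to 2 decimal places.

Periodic yield y = 0.03. Modified duration first:
  t   CF        PV=CF/(1+0.03)^t    t·PV
  1       362.50       351.9417       351.9417
  2       362.50       341.6910       683.3820
  3       362.50       331.7389       995.2166
  4       362.50       322.0766     1,288.3062
  5       362.50       312.6957     1,563.4784
  6       362.50       303.5880     1,821.5283
  7     5,362.50     4,360.2032    30,521.4226
  Σ                  6,323.9351    37,225.2758
P = 6,323.9351; D_Mac = 5.88641 yrs; D_mod = 5.88641/(1+0.03) = 5.71496 yrs.
ΔP/P ≈ -D_mod · Δy = -5.71496 × (+0.023) = -0.131444 = -13.1444%.

-13.14%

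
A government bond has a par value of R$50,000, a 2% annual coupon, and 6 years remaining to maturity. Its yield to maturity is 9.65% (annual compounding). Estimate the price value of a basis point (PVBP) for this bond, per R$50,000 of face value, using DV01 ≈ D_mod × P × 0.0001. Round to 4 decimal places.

R$17.0393

Periodic yield y = 0.0965.
  t   CF        PV=CF/(1+0.0965)^t    t·PV
  1     1,000.00       911.9927       911.9927
  2     1,000.00       831.7307     1,663.4614
  3     1,000.00       758.5323     2,275.5970
  4     1,000.00       691.7759     2,767.1038
  5     1,000.00       630.8946     3,154.4731
  6    51,000.00    29,343.9355   176,063.6133
  Σ                 33,168.8618   186,836.2412
P = 33,168.8618; D_Mac = 5.63288 yrs; D_mod = 5.13715 yrs.
DV01 ≈ 5.13715 × 33,168.8618 × 0.0001 = 17.039329.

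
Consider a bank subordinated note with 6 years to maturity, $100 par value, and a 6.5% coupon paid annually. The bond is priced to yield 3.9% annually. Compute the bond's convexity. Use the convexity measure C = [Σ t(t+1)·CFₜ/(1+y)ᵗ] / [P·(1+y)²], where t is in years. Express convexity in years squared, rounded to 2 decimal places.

With y = 0.039:
  t   CF        PV=CF/(1+0.039)^t    t·PV        t(t+1)·PV
  1         6.50         6.2560         6.2560          12.5120
  2         6.50         6.0212        12.0424          36.1271
  3         6.50         5.7952        17.3855          69.5421
  4         6.50         5.5776        22.3106         111.5530
  5         6.50         5.3683        26.8414         161.0486
  6       106.50        84.6557       507.9343       3,555.5404
  Σ                    113.6740       592.7703       3,946.3232
P = 113.6740.
Convexity = Σ t(t+1)·PV / [P·(1+y)²] = 3,946.3232 / (113.6740 × 1.079521) = 32.15883.

32.16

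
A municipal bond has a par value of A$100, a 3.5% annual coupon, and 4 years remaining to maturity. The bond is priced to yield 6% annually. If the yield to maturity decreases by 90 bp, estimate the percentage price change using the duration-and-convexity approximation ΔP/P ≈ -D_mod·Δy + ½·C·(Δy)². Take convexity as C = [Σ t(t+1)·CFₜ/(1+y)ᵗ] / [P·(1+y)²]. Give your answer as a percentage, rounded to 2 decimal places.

With y = 0.06:
  t   CF        PV=CF/(1+0.06)^t    t·PV        t(t+1)·PV
  1         3.50         3.3019         3.3019           6.6038
  2         3.50         3.1150         6.2300          18.6899
  3         3.50         2.9387         8.8160          35.2640
  4       103.50        81.9817       327.9268       1,639.6339
  Σ                     91.3372       346.2746       1,700.1916
P = 91.3372; D_Mac = 3.79117 yrs; D_mod = 3.57657 yrs; C = 16.56679.
Duration effect: -3.57657 × (-0.009) = +0.032189
Convexity effect: 0.5 × 16.56679 × (-0.009)² = +0.0006710
ΔP/P ≈ +0.032189 + 0.0006710 = +0.032860 = +3.2860%.

+3.29%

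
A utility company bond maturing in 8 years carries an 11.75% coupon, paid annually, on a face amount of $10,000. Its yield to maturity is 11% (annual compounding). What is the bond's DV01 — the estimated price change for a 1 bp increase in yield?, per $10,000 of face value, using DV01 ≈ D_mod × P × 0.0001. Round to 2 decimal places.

Periodic yield y = 0.11.
  t   CF        PV=CF/(1+0.11)^t    t·PV
  1     1,175.00     1,058.5586     1,058.5586
  2     1,175.00       953.6564     1,907.3127
  3     1,175.00       859.1499     2,577.4496
  4     1,175.00       774.0089     3,096.0356
  5     1,175.00       697.3053     3,486.5266
  6     1,175.00       628.2030     3,769.2179
  7     1,175.00       565.9486     3,961.6404
  8    11,175.00     4,849.1286    38,793.0288
  Σ                 10,385.9592    58,649.7701
P = 10,385.9592; D_Mac = 5.64702 yrs; D_mod = 5.08741 yrs.
DV01 ≈ 5.08741 × 10,385.9592 × 0.0001 = 5.283763.

$5.28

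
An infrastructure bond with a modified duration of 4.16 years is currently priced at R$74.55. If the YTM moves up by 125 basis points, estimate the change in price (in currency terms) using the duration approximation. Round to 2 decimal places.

Duration approximation: ΔP/P ≈ -D_mod · Δy = -4.16 × (+0.0125) = -0.052000.
ΔP ≈ 74.55 × (-0.052000) = -3.87660.

-R$3.88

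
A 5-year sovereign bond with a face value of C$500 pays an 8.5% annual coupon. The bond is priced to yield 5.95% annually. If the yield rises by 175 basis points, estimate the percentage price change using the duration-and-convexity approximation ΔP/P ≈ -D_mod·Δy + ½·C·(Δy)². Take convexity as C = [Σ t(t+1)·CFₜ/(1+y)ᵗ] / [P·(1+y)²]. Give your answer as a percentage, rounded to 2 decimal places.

With y = 0.0595:
  t   CF        PV=CF/(1+0.0595)^t    t·PV        t(t+1)·PV
  1        42.50        40.1133        40.1133          80.2265
  2        42.50        37.8606        75.7211         227.1633
  3        42.50        35.7344       107.2031         428.8124
  4        42.50        33.7276       134.9103         674.5515
  5       542.50       406.3450     2,031.7251      12,190.3505
  Σ                    553.7808     2,389.6728      13,601.1042
P = 553.7808; D_Mac = 4.31520 yrs; D_mod = 4.07286 yrs; C = 21.87935.
Duration effect: -4.07286 × (+0.0175) = -0.071275
Convexity effect: 0.5 × 21.87935 × (0.0175)² = +0.0033503
ΔP/P ≈ -0.071275 + 0.0033503 = -0.067925 = -6.7925%.

-6.79%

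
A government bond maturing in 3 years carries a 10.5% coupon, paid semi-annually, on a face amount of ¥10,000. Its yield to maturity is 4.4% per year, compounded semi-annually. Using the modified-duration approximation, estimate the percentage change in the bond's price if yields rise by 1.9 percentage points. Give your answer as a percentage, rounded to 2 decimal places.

-4.98%

Periodic yield y = 0.022. Modified duration first:
  t   CF        PV=CF/(1+0.022)^t    t·PV
  1       525.00       513.6986       513.6986
  2       525.00       502.6405     1,005.2811
  3       525.00       491.8205     1,475.4615
  4       525.00       481.2334     1,924.9334
  5       525.00       470.8741     2,354.3706
  6    10,525.00     9,236.6977    55,420.1861
  Σ                 11,696.9648    62,693.9313
P = 11,696.9648; D_Mac = 5.35985 half-year periods = 2.67992 yrs; D_mod = 2.67992/(1+0.022) = 2.62223 yrs.
ΔP/P ≈ -D_mod · Δy = -2.62223 × (+0.019) = -0.049822 = -4.9822%.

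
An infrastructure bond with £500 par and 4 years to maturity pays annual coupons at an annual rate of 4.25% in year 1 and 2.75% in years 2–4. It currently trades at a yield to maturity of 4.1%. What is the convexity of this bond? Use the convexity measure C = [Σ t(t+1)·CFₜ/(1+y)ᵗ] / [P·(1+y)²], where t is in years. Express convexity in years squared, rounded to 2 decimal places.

With y = 0.041:
  t   CF        PV=CF/(1+0.041)^t    t·PV        t(t+1)·PV
  1        21.25        20.4131        20.4131          40.8261
  2        13.75        12.6882        25.3765          76.1294
  3        13.75        12.1885        36.5655         146.2621
  4       513.75       437.4706     1,749.8826       8,749.4129
  Σ                    482.7605     1,832.2376       9,012.6305
P = 482.7605.
Convexity = Σ t(t+1)·PV / [P·(1+y)²] = 9,012.6305 / (482.7605 × 1.083681) = 17.22735.

17.23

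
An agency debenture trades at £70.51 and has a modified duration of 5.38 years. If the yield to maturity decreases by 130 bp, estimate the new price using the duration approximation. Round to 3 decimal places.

Duration approximation: ΔP/P ≈ -D_mod · Δy = -5.38 × (-0.013) = +0.069940.
New price ≈ 70.51 × (1 + 0.069940) = 75.4414694.

£75.441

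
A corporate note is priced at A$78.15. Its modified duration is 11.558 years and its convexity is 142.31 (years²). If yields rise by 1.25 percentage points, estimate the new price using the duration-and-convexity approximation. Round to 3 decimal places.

Duration effect: -D_mod·Δy = -11.558 × (+0.0125) = -0.144475
Convexity effect: ½·C·(Δy)² = 0.5 × 142.31 × (0.0125)² = +0.01111796875
ΔP/P ≈ -0.144475 + 0.01111796875 = -0.13335703125
New price ≈ 78.15 × (1 - 0.13335703125) = 67.7281480078125.

A$67.728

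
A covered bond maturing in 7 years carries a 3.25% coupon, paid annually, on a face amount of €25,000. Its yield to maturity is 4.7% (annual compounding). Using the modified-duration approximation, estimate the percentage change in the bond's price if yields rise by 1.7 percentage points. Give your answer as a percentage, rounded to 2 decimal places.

-10.29%

Periodic yield y = 0.047. Modified duration first:
  t   CF        PV=CF/(1+0.047)^t    t·PV
  1       812.50       776.0267       776.0267
  2       812.50       741.1908     1,482.3816
  3       812.50       707.9186     2,123.7558
  4       812.50       676.1400     2,704.5601
  5       812.50       645.7880     3,228.9399
  6       812.50       616.7985     3,700.7908
  7    25,812.50    18,715.5803   131,009.0620
  Σ                 22,879.4429   145,025.5169
P = 22,879.4429; D_Mac = 6.33868 yrs; D_mod = 6.33868/(1+0.047) = 6.05414 yrs.
ΔP/P ≈ -D_mod · Δy = -6.05414 × (+0.017) = -0.102920 = -10.2920%.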